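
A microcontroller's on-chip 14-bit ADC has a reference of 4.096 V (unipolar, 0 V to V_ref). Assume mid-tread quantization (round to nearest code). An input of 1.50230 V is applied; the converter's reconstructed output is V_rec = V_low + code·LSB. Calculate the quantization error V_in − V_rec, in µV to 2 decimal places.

Step size: 4.096 V ÷ 2^14 = 250.00 µV.
(V_in − V_low)/LSB = (1.50230 − 0)/0.00025 = 6009.2000 → code 6009 (round).
V_rec = 0 + 6009·0.00025 = 1.50225 V.
V_in − V_rec = 5e-05 V = 50.00 µV.

50.00 µV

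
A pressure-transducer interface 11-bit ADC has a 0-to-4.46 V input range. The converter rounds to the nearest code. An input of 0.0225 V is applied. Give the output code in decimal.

code 10

With 2048 levels over 4.46 V, one step is 2.178 mV.
Input sits at 10.332 steps above V_low.
round(10.332) = 10.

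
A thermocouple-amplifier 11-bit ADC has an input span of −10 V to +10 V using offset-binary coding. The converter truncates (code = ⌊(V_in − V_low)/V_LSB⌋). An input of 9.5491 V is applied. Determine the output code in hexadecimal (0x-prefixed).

code 0x7D1 (decimal 2001)

With 2048 levels over 20 V, one step is 9.766 mV.
(V_in − V_low)/LSB = (9.5491 − (−10)) / 0.00976562 = 2001.828.
So the output code is 2001.
In hexadecimal (0x-prefixed): 0x7D1.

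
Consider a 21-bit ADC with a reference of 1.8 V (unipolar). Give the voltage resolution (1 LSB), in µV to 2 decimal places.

0.86 µV

Full-scale span = 1.8 V.
LSB = 1.8 / 2^21 = 1.8 / 2097152 = 8.58307e-07 V = 0.86 µV.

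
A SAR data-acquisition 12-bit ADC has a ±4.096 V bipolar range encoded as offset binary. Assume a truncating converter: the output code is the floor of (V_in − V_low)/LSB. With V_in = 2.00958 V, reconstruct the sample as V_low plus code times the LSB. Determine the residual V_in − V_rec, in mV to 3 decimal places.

1.580 mV

One LSB is 8.192 V / 4096 = 2.000 mV.
(2.00958 − (−4.096))/0.002 = 3052.7900; ⌊·⌋ gives code 3052.
Reconstructed: 2.008 V.
V_in − V_rec = 0.00158 V = 1.580 mV.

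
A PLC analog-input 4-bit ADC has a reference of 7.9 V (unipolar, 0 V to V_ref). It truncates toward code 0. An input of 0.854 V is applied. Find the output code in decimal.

Full-scale span = 7.9 V; LSB = 7.9/2^4 = 493.750 mV.
Input sits at 1.730 steps above V_low.
⌊·⌋(1.730) = 1.

code 1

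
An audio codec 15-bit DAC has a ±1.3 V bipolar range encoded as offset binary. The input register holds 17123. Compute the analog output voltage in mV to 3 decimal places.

58.636 mV

LSB = 2.6 V / 2^15 = 79.35 µV.
V_out = (−1.3) + 17123 × 7.93457e-05 V = 0.0586365 V.
= 58.636 mV.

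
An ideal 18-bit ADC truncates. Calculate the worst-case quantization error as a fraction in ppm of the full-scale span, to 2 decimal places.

3.81 ppm

Truncating → worst-case error = 1 LSB = V_FS/2^18, so 1e+06/262144 = 3.8147 ppm of full scale.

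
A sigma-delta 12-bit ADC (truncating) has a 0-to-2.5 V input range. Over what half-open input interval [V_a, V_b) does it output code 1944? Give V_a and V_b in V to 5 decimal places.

[1.18652 V, 1.18713 V)

LSB = 2.5/2^12 = 0.610 mV.
V_a = V_low + 1944·LSB = 1.18652 V; V_b = V_low + 1945·LSB = 1.18713 V.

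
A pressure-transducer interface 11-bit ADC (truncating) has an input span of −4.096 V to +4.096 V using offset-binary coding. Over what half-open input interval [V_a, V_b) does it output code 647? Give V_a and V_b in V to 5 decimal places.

[-1.50800 V, -1.50400 V)

LSB = 8.192/2^11 = 4.000 mV.
V_a = V_low + 647·LSB = -1.508 V; V_b = V_low + 648·LSB = -1.504 V.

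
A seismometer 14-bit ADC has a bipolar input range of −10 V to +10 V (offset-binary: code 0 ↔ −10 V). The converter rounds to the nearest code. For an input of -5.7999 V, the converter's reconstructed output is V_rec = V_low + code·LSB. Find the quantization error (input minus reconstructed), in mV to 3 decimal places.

-0.339 mV

Step size: 20 V ÷ 2^14 = 1.221 mV.
(V_in − V_low)/LSB = (-5.7999 − (−10))/0.0012207 = 3440.7219 → code 3441 (round).
Code 3441 maps back to (−10) + 3441×0.0012207 V = -5.7995605 V.
V_in − V_rec = -0.000339453 V = -0.339 mV.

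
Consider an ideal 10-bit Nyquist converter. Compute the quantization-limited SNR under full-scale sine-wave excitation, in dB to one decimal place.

62.0 dB

SNR ≈ 6.02·N + 1.76 dB = 6.02·10 + 1.76 = 61.96 dB.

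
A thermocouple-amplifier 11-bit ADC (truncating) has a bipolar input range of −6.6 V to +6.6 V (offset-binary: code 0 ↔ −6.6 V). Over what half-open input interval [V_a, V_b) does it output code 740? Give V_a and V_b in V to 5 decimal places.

LSB = 13.2/2^11 = 6.445 mV.
V_a = V_low + 740·LSB = -1.83047 V; V_b = V_low + 741·LSB = -1.82402 V.

[-1.83047 V, -1.82402 V)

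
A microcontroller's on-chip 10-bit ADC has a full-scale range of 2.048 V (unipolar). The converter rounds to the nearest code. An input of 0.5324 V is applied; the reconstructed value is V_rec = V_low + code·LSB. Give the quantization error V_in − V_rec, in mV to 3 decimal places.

0.400 mV

One LSB is 2.048 V / 1024 = 2.000 mV.
(V_in − V_low)/LSB = (0.5324 − 0)/0.002 = 266.2000 → code 266 (round).
Reconstructed: 0.532 V.
Error = 0.5324 − 0.532 = 0.0004 V = 0.400 mV.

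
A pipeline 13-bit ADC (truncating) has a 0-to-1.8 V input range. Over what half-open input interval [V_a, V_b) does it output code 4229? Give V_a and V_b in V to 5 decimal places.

[0.92922 V, 0.92944 V)

LSB = 1.8/2^13 = 219.73 µV.
V_a = V_low + 4229·LSB = 0.929224 V; V_b = V_low + 4230·LSB = 0.929443 V.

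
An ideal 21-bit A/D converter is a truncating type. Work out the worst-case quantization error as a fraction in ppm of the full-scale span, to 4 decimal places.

Truncating → worst-case error = 1 LSB = V_FS/2^21, so 1e+06/2097152 = 0.476837 ppm of full scale.

0.4768 ppm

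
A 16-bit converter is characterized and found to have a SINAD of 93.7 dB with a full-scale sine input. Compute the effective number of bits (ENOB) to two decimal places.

ENOB = (SINAD − 1.76) / 6.02 = (93.7 − 1.76)/6.02 = 15.272.

15.27 bits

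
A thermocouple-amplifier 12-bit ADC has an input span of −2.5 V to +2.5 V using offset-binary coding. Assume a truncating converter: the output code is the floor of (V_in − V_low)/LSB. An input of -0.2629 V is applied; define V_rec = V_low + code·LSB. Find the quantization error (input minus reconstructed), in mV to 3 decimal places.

One LSB is 5 V / 4096 = 1.221 mV.
(V_in − V_low)/LSB = (-0.2629 − (−2.5))/0.0012207 = 1832.6323 → code 1832 (floor).
V_rec = (−2.5) + 1832·0.0012207 = -0.26367188 V.
V_in − V_rec = 0.000771875 V = 0.772 mV.

0.772 mV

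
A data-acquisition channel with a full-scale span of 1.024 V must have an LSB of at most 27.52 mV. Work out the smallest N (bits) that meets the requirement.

Number of steps required ≥ 1.024 V / 27.52 mV = 37.21.
Need 2^N ≥ 37.21; 2^5 = 32, 2^6 = 64.
Minimum N = 6.

6 bits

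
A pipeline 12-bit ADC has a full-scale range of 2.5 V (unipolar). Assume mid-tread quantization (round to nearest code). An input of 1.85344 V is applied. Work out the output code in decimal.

code 3037

Full-scale span = 2.5 V; LSB = 2.5/2^12 = 0.610 mV.
(V_in − V_low)/LSB = (1.85344 − 0) / 0.000610352 = 3036.676.
round(3036.676) = 3037.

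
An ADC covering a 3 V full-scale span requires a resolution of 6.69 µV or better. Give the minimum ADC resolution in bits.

19 bits

Number of steps required ≥ 3 V / 6.69 µV = 448430.49.
Need 2^N ≥ 448430.49; 2^18 = 262144, 2^19 = 524288.
Minimum N = 19.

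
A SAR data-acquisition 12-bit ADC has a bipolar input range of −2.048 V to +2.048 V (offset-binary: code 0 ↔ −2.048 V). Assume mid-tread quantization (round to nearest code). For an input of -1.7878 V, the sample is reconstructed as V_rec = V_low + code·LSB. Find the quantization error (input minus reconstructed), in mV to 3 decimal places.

0.200 mV

One LSB is 4.096 V / 4096 = 1.000 mV.
Scaled input = 260.2000 LSBs, so code = 260.
V_rec = (−2.048) + 260·0.001 = -1.788 V.
Error = -1.7878 − (−1.788) = 0.0002 V = 0.200 mV.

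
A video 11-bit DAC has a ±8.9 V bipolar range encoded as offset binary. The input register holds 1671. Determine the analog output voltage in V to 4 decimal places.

5.6233 V

LSB = 17.8 V / 2^11 = 8.691 mV.
V_out = (−8.9) + 1671 × 0.00869141 V = 5.62334 V.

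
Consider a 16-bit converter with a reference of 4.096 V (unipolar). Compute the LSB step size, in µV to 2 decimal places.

Full-scale span = 4.096 V.
LSB = 4.096 / 2^16 = 4.096 / 65536 = 6.25e-05 V = 62.50 µV.

62.50 µV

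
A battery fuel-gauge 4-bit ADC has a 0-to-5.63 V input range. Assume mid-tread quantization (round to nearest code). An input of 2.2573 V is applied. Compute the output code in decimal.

Full-scale span = 5.63 V; LSB = 5.63/2^4 = 351.875 mV.
Input sits at 6.415 steps above V_low.
Round → code 6.

code 6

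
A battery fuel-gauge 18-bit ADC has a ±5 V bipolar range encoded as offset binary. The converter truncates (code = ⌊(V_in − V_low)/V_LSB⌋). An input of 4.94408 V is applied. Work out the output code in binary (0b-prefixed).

code 0b111111101001000110 (decimal 260678)

LSB = 10 V / 262144 = 38.15 µV.
Input sits at 260678.091 steps above V_low.
⌊·⌋(260678.091) = 260678.
In binary (0b-prefixed): 0b111111101001000110.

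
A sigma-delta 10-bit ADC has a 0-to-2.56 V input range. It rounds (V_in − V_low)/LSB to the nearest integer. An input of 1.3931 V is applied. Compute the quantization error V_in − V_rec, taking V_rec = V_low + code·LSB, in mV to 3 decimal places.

0.600 mV

Step size: 2.56 V ÷ 2^10 = 2.500 mV.
(V_in − V_low)/LSB = (1.3931 − 0)/0.0025 = 557.2400 → code 557 (round).
Reconstructed: 1.3925 V.
V_in − V_rec = 0.0006 V = 0.600 mV.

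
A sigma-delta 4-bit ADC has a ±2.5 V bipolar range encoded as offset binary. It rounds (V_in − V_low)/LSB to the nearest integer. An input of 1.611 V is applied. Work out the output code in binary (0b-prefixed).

LSB = 5 V / 16 = 312.500 mV.
Input sits at 13.155 steps above V_low.
So the output code is 13.
In binary (0b-prefixed): 0b1101.

code 0b1101 (decimal 13)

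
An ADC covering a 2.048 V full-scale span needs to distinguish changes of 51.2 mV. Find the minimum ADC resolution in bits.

6 bits

Number of steps required ≥ 2.048 V / 51.2 mV = 40.00.
Need 2^N ≥ 40.00; 2^5 = 32, 2^6 = 64.
Minimum N = 6.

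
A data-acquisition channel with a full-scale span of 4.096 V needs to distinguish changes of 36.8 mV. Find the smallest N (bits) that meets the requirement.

Number of steps required ≥ 4.096 V / 36.8 mV = 111.30.
Need 2^N ≥ 111.30; 2^6 = 64, 2^7 = 128.
Minimum N = 7.

7 bits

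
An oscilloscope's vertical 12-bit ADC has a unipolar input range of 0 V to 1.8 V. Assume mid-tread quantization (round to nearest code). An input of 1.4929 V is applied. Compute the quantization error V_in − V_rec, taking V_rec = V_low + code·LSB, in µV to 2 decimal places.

LSB = 1.8/2^12 = 439.45 µV.
(1.4929 − 0)/0.000439453 = 3397.1769; round gives code 3397.
V_rec = 0 + 3397·0.000439453 = 1.4928223 V.
V_in − V_rec = 7.77344e-05 V = 77.73 µV.

77.73 µV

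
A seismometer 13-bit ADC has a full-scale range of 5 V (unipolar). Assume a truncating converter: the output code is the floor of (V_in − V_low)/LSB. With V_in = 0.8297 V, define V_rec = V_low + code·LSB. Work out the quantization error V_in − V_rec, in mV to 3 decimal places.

0.232 mV

Step size: 5 V ÷ 2^13 = 0.610 mV.
(0.8297 − 0)/0.000610352 = 1359.3805; ⌊·⌋ gives code 1359.
V_rec = 0 + 1359·0.000610352 = 0.82946777 V.
Difference: 0.000232227 V → 0.232 mV.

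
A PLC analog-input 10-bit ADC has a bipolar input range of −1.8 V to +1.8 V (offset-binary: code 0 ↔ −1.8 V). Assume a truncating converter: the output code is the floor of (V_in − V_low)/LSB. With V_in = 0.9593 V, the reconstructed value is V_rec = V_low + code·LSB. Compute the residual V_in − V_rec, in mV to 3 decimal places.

LSB = 3.6/2^10 = 3.516 mV.
(V_in − V_low)/LSB = (0.9593 − (−1.8))/0.00351563 = 784.8676 → code 784 (floor).
V_rec = (−1.8) + 784·0.00351563 = 0.95625 V.
Error = 0.9593 − 0.95625 = 0.00305 V = 3.050 mV.

3.050 mV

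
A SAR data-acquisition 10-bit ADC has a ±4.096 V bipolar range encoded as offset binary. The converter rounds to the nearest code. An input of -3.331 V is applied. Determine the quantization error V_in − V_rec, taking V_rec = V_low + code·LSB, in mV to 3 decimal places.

-3.000 mV

One LSB is 8.192 V / 1024 = 8.000 mV.
Scaled input = 95.6250 LSBs, so code = 96.
Code 96 maps back to (−4.096) + 96×0.008 V = -3.328 V.
V_in − V_rec = -0.003 V = -3.000 mV.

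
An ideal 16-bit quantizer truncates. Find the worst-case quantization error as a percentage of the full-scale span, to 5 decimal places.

0.00153 %

Truncating → worst-case error = 1 LSB = V_FS/2^16, so 100/65536 = 0.00152588 % of full scale.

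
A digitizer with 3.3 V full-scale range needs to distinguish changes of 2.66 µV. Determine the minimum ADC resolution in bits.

Number of steps required ≥ 3.3 V / 2.66 µV = 1240601.50.
Need 2^N ≥ 1240601.50; 2^20 = 1048576, 2^21 = 2097152.
Minimum N = 21.

21 bits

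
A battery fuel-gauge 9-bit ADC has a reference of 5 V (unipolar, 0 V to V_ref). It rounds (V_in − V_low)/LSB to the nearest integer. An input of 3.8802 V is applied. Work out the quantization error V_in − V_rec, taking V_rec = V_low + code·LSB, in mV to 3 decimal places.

LSB = 5/2^9 = 9.766 mV.
(V_in − V_low)/LSB = (3.8802 − 0)/0.00976562 = 397.3325 → code 397 (round).
Reconstructed: 3.8769531 V.
Error = 3.8802 − 3.8769531 = 0.00324688 V = 3.247 mV.

3.247 mV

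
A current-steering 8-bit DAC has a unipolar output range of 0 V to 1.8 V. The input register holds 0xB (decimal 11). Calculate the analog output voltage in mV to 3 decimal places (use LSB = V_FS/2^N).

LSB = 1.8 V / 2^8 = 7.031 mV.
Code 0xB = 11 decimal.
V_out = 0 + 11 × 0.00703125 V = 0.0773438 V.
= 77.344 mV.

77.344 mV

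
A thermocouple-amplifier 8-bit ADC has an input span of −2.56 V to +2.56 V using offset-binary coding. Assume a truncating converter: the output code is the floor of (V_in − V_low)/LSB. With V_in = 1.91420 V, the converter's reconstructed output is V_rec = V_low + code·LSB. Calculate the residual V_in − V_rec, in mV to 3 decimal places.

14.200 mV

One LSB is 5.12 V / 256 = 20.000 mV.
Scaled input = 223.7100 LSBs, so code = 223.
V_rec = (−2.56) + 223·0.02 = 1.9 V.
V_in − V_rec = 0.0142 V = 14.200 mV.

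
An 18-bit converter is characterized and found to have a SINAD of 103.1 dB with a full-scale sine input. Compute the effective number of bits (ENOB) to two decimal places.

ENOB = (SINAD − 1.76) / 6.02 = (103.1 − 1.76)/6.02 = 16.834.

16.83 bits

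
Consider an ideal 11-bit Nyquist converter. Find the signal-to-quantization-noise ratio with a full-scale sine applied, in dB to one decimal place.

68.0 dB

SNR ≈ 6.02·N + 1.76 dB = 6.02·11 + 1.76 = 67.98 dB.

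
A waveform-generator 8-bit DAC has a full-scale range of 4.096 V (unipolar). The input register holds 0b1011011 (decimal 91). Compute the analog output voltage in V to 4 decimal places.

LSB = 4.096 V / 2^8 = 16.000 mV.
Code 0b1011011 = 91 decimal.
V_out = 0 + 91 × 0.016 V = 1.456 V.

1.4560 V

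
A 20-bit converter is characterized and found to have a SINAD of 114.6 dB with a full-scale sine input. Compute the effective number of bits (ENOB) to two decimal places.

18.74 bits

ENOB = (SINAD − 1.76) / 6.02 = (114.6 − 1.76)/6.02 = 18.744.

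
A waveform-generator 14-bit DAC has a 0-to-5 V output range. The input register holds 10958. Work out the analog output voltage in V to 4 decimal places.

3.3441 V

LSB = 5 V / 2^14 = 305.18 µV.
V_out = 0 + 10958 × 0.000305176 V = 3.34412 V.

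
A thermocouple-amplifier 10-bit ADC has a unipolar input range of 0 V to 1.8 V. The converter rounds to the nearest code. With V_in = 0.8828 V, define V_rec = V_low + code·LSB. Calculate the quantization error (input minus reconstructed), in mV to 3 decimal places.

One LSB is 1.8 V / 1024 = 1.758 mV.
(V_in − V_low)/LSB = (0.8828 − 0)/0.00175781 = 502.2151 → code 502 (round).
Code 502 maps back to 0 + 502×0.00175781 V = 0.88242188 V.
Difference: 0.000378125 V → 0.378 mV.

0.378 mV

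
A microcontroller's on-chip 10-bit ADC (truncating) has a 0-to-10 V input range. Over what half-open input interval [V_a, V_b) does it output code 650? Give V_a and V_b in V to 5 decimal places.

[6.34766 V, 6.35742 V)

LSB = 10/2^10 = 9.766 mV.
V_a = V_low + 650·LSB = 6.34766 V; V_b = V_low + 651·LSB = 6.35742 V.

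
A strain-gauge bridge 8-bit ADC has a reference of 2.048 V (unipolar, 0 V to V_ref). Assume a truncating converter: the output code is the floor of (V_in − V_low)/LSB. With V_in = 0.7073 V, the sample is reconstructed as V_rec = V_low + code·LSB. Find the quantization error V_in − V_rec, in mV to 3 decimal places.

3.300 mV

Step size: 2.048 V ÷ 2^8 = 8.000 mV.
(0.7073 − 0)/0.008 = 88.4125; ⌊·⌋ gives code 88.
Code 88 maps back to 0 + 88×0.008 V = 0.704 V.
V_in − V_rec = 0.0033 V = 3.300 mV.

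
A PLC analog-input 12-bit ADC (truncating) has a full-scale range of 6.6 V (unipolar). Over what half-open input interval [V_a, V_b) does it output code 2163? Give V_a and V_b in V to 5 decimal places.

[3.48530 V, 3.48691 V)

LSB = 6.6/2^12 = 1.611 mV.
V_a = V_low + 2163·LSB = 3.4853 V; V_b = V_low + 2164·LSB = 3.48691 V.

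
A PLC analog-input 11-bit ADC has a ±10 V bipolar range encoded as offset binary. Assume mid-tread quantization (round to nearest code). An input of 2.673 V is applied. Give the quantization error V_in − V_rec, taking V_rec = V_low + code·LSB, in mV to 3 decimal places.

Step size: 20 V ÷ 2^11 = 9.766 mV.
Scaled input = 1297.7152 LSBs, so code = 1298.
Reconstructed: 2.6757812 V.
Difference: -0.00278125 V → -2.781 mV.

-2.781 mV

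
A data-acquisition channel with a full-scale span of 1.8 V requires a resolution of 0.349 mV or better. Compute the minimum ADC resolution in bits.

Number of steps required ≥ 1.8 V / 0.349 mV = 5157.59.
Need 2^N ≥ 5157.59; 2^12 = 4096, 2^13 = 8192.
Minimum N = 13.

13 bits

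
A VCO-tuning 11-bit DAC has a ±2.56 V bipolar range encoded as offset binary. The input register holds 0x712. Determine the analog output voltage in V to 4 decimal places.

1.9650 V

LSB = 5.12 V / 2^11 = 2.500 mV.
Code 0x712 = 1810 decimal.
V_out = (−2.56) + 1810 × 0.0025 V = 1.965 V.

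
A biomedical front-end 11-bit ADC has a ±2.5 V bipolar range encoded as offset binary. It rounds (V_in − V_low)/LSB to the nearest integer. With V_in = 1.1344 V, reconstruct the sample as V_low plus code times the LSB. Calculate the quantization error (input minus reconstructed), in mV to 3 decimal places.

-0.854 mV

Step size: 5 V ÷ 2^11 = 2.441 mV.
(1.1344 − (−2.5))/0.00244141 = 1488.6502; round gives code 1489.
Code 1489 maps back to (−2.5) + 1489×0.00244141 V = 1.1352539 V.
V_in − V_rec = -0.000853906 V = -0.854 mV.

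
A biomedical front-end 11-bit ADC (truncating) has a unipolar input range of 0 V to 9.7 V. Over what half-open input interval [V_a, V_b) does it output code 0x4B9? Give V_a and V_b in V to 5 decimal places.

LSB = 9.7/2^11 = 4.736 mV.
Code 0x4B9 = 1209 decimal.
V_a = V_low + 1209·LSB = 5.72622 V; V_b = V_low + 1210·LSB = 5.73096 V.

[5.72622 V, 5.73096 V)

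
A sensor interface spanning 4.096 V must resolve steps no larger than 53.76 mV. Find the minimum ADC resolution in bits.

Number of steps required ≥ 4.096 V / 53.76 mV = 76.19.
Need 2^N ≥ 76.19; 2^6 = 64, 2^7 = 128.
Minimum N = 7.

7 bits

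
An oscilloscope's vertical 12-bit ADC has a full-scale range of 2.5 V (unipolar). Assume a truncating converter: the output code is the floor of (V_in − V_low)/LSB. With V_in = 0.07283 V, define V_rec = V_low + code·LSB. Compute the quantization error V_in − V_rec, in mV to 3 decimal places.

One LSB is 2.5 V / 4096 = 0.610 mV.
Scaled input = 119.3247 LSBs, so code = 119.
V_rec = 0 + 119·0.000610352 = 0.072631836 V.
V_in − V_rec = 0.000198164 V = 0.198 mV.

0.198 mV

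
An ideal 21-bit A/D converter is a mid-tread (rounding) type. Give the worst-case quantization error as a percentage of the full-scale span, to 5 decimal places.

Rounding → worst-case error = ½ LSB = V_FS/2^22, so 100/4194304 = 2.38419e-05 % of full scale.

0.00002 %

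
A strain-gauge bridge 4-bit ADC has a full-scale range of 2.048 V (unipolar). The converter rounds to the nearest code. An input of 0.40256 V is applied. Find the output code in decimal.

With 16 levels over 2.048 V, one step is 128.000 mV.
Input sits at 3.145 steps above V_low.
round(3.145) = 3.

code 3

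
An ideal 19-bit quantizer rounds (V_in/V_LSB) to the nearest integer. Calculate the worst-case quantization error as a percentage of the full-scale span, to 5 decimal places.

Rounding → worst-case error = ½ LSB = V_FS/2^20, so 100/1048576 = 9.53674e-05 % of full scale.

0.00010 %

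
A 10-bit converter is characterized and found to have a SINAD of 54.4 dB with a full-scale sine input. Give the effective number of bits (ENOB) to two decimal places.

8.74 bits

ENOB = (SINAD − 1.76) / 6.02 = (54.4 − 1.76)/6.02 = 8.744.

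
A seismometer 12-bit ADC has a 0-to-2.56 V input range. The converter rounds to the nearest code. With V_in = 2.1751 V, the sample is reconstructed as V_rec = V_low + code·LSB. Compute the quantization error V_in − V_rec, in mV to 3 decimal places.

Step size: 2.56 V ÷ 2^12 = 0.625 mV.
Scaled input = 3480.1600 LSBs, so code = 3480.
V_rec = 0 + 3480·0.000625 = 2.175 V.
Error = 2.1751 − 2.175 = 0.0001 V = 0.100 mV.

0.100 mV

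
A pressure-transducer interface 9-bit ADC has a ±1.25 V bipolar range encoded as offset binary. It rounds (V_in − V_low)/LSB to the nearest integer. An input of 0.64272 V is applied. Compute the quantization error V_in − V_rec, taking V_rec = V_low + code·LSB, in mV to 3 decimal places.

One LSB is 2.5 V / 512 = 4.883 mV.
(0.64272 − (−1.25))/0.00488281 = 387.6291; round gives code 388.
Reconstructed: 0.64453125 V.
Error = 0.64272 − 0.64453125 = -0.00181125 V = -1.811 mV.

-1.811 mV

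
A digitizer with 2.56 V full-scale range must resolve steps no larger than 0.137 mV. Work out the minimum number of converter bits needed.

15 bits

Number of steps required ≥ 2.56 V / 0.137 mV = 18686.13.
Need 2^N ≥ 18686.13; 2^14 = 16384, 2^15 = 32768.
Minimum N = 15.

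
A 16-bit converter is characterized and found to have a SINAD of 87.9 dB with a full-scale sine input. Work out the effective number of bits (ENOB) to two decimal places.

14.31 bits

ENOB = (SINAD − 1.76) / 6.02 = (87.9 − 1.76)/6.02 = 14.309.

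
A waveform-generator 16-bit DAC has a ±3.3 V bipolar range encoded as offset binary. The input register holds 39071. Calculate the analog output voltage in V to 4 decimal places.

0.6348 V

LSB = 6.6 V / 2^16 = 100.71 µV.
V_out = (−3.3) + 39071 × 0.000100708 V = 0.634763 V.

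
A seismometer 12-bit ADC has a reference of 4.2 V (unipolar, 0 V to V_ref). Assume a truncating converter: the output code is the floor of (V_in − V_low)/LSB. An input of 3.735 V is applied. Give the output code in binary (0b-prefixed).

Full-scale span = 4.2 V; LSB = 4.2/2^12 = 1.025 mV.
(V_in − V_low)/LSB = (3.735 − 0) / 0.00102539 = 3642.514.
⌊·⌋(3642.514) = 3642.
In binary (0b-prefixed): 0b111000111010.

code 0b111000111010 (decimal 3642)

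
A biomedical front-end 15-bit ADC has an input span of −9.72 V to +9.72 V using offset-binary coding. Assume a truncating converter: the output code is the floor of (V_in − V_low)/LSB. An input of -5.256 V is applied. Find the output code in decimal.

code 7524

With 32768 levels over 19.44 V, one step is 0.593 mV.
(-5.256 − (−9.72)) / 0.000593262 = 7524.504 LSBs.
⌊·⌋(7524.504) = 7524.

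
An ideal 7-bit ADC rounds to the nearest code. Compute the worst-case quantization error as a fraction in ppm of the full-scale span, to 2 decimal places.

Rounding → worst-case error = ½ LSB = V_FS/2^8, so 1e+06/256 = 3906.25 ppm of full scale.

3906.25 ppm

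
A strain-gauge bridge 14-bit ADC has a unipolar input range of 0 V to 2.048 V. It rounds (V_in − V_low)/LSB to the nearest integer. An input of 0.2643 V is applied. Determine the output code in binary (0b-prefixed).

code 0b100001000010 (decimal 2114)

Full-scale span = 2.048 V; LSB = 2.048/2^14 = 125.00 µV.
(V_in − V_low)/LSB = (0.2643 − 0) / 0.000125 = 2114.400.
So the output code is 2114.
In binary (0b-prefixed): 0b100001000010.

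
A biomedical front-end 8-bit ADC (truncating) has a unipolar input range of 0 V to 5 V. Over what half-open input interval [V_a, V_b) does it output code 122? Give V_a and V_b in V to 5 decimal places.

LSB = 5/2^8 = 19.531 mV.
V_a = V_low + 122·LSB = 2.38281 V; V_b = V_low + 123·LSB = 2.40234 V.

[2.38281 V, 2.40234 V)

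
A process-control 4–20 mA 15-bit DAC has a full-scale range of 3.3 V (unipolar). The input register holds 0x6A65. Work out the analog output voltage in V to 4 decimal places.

2.7430 V

LSB = 3.3 V / 2^15 = 100.71 µV.
Code 0x6A65 = 27237 decimal.
V_out = 0 + 27237 × 0.000100708 V = 2.74298 V.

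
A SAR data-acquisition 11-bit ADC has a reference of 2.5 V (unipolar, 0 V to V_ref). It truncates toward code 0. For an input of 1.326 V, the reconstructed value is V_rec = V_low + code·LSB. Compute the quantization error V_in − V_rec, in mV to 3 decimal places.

0.316 mV

LSB = 2.5/2^11 = 1.221 mV.
Scaled input = 1086.2592 LSBs, so code = 1086.
V_rec = 0 + 1086·0.0012207 = 1.3256836 V.
Difference: 0.000316406 V → 0.316 mV.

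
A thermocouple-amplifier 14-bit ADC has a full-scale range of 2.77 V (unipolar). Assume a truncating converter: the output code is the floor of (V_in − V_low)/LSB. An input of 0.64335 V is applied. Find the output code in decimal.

code 3805

With 16384 levels over 2.77 V, one step is 169.07 µV.
(0.64335 − 0) / 0.000169067 = 3805.288 LSBs.
⌊·⌋(3805.288) = 3805.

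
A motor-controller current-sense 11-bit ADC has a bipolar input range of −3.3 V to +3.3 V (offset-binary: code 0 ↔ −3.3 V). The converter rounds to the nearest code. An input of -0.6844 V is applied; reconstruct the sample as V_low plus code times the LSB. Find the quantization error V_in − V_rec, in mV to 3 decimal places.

Step size: 6.6 V ÷ 2^11 = 3.223 mV.
(-0.6844 − (−3.3))/0.00322266 = 811.6286; round gives code 812.
Reconstructed: -0.68320313 V.
Error = -0.6844 − (−0.68320313) = -0.00119688 V = -1.197 mV.

-1.197 mV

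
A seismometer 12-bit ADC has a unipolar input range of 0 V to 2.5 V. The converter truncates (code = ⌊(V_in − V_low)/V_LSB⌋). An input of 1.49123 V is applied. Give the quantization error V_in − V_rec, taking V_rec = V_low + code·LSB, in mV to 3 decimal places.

0.141 mV

Step size: 2.5 V ÷ 2^12 = 0.610 mV.
(V_in − V_low)/LSB = (1.49123 − 0)/0.000610352 = 2443.2312 → code 2443 (floor).
V_rec = 0 + 2443·0.000610352 = 1.4910889 V.
Error = 1.49123 − 1.4910889 = 0.000141133 V = 0.141 mV.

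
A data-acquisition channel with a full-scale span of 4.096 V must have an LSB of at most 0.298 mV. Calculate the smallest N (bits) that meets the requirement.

14 bits

Number of steps required ≥ 4.096 V / 0.298 mV = 13744.97.
Need 2^N ≥ 13744.97; 2^13 = 8192, 2^14 = 16384.
Minimum N = 14.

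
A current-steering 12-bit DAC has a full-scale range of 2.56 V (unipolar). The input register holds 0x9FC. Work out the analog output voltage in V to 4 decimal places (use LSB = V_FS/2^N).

LSB = 2.56 V / 2^12 = 0.625 mV.
Code 0x9FC = 2556 decimal.
V_out = 0 + 2556 × 0.000625 V = 1.5975 V.

1.5975 V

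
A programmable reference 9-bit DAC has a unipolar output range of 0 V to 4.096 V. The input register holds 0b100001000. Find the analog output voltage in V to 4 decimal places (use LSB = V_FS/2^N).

2.1120 V

LSB = 4.096 V / 2^9 = 8.000 mV.
Code 0b100001000 = 264 decimal.
V_out = 0 + 264 × 0.008 V = 2.112 V.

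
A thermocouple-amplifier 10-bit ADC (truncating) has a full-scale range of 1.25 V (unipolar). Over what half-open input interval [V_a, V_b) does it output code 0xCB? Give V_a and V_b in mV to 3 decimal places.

[247.803 mV, 249.023 mV)

LSB = 1.25/2^10 = 1.221 mV.
Code 0xCB = 203 decimal.
V_a = V_low + 203·LSB = 0.247803 V; V_b = V_low + 204·LSB = 0.249023 V.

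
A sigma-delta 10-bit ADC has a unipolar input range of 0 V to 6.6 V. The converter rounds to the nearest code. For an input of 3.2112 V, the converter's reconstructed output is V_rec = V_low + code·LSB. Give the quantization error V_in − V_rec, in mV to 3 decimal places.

1.434 mV

Step size: 6.6 V ÷ 2^10 = 6.445 mV.
(V_in − V_low)/LSB = (3.2112 − 0)/0.00644531 = 498.2225 → code 498 (round).
V_rec = 0 + 498·0.00644531 = 3.2097656 V.
Error = 3.2112 − 3.2097656 = 0.00143438 V = 1.434 mV.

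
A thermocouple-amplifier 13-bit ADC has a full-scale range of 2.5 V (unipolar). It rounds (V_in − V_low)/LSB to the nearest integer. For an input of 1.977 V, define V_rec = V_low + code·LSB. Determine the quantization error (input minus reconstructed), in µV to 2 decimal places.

Step size: 2.5 V ÷ 2^13 = 305.18 µV.
(V_in − V_low)/LSB = (1.977 − 0)/0.000305176 = 6478.2336 → code 6478 (round).
Reconstructed: 1.9769287 V.
Error = 1.977 − 1.9769287 = 7.12891e-05 V = 71.29 µV.

71.29 µV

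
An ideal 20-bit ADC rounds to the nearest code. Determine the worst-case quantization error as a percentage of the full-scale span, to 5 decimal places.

Rounding → worst-case error = ½ LSB = V_FS/2^21, so 100/2097152 = 4.76837e-05 % of full scale.

0.00005 %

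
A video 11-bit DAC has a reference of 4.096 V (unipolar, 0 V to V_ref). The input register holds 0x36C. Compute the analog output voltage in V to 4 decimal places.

LSB = 4.096 V / 2^11 = 2.000 mV.
Code 0x36C = 876 decimal.
V_out = 0 + 876 × 0.002 V = 1.752 V.

1.7520 V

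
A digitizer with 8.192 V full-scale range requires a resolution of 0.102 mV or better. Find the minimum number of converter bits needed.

17 bits

Number of steps required ≥ 8.192 V / 0.102 mV = 80313.73.
Need 2^N ≥ 80313.73; 2^16 = 65536, 2^17 = 131072.
Minimum N = 17.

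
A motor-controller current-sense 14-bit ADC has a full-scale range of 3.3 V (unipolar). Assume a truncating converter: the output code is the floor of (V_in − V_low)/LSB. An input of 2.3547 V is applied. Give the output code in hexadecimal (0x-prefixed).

code 0x2DAA (decimal 11690)

Full-scale span = 3.3 V; LSB = 3.3/2^14 = 201.42 µV.
(V_in − V_low)/LSB = (2.3547 − 0) / 0.000201416 = 11690.729.
⌊·⌋(11690.729) = 11690.
In hexadecimal (0x-prefixed): 0x2DAA.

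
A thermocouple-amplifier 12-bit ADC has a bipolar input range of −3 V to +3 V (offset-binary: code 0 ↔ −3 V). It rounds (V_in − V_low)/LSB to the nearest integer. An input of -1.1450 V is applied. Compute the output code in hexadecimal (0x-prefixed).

code 0x4F2 (decimal 1266)

With 4096 levels over 6 V, one step is 1.465 mV.
(V_in − V_low)/LSB = (-1.1450 − (−3)) / 0.00146484 = 1266.347.
Round → code 1266.
In hexadecimal (0x-prefixed): 0x4F2.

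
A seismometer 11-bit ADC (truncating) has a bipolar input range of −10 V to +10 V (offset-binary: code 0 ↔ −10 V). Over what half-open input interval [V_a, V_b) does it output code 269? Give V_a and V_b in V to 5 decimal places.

LSB = 20/2^11 = 9.766 mV.
V_a = V_low + 269·LSB = -7.37305 V; V_b = V_low + 270·LSB = -7.36328 V.

[-7.37305 V, -7.36328 V)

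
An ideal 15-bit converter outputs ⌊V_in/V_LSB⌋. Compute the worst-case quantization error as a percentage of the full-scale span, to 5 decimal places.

0.00305 %

Truncating → worst-case error = 1 LSB = V_FS/2^15, so 100/32768 = 0.00305176 % of full scale.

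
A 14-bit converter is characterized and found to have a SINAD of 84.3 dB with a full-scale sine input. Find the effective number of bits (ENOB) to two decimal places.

ENOB = (SINAD − 1.76) / 6.02 = (84.3 − 1.76)/6.02 = 13.711.

13.71 bits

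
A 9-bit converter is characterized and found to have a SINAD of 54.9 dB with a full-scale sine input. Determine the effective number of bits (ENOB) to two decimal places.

8.83 bits

ENOB = (SINAD − 1.76) / 6.02 = (54.9 − 1.76)/6.02 = 8.827.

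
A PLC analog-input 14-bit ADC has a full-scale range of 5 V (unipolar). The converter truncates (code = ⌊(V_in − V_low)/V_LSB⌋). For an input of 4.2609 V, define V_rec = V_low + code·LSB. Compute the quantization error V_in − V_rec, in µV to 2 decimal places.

35.74 µV

One LSB is 5 V / 16384 = 305.18 µV.
(V_in − V_low)/LSB = (4.2609 − 0)/0.000305176 = 13962.1171 → code 13962 (floor).
Code 13962 maps back to 0 + 13962×0.000305176 V = 4.2608643 V.
Error = 4.2609 − 4.2608643 = 3.57422e-05 V = 35.74 µV.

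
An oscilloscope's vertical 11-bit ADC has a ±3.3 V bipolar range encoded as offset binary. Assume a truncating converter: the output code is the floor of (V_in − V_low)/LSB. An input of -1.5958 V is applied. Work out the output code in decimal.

code 528

Full-scale span = 6.6 V; LSB = 6.6/2^11 = 3.223 mV.
(V_in − V_low)/LSB = (-1.5958 − (−3.3)) / 0.00322266 = 528.818.
⌊·⌋(528.818) = 528.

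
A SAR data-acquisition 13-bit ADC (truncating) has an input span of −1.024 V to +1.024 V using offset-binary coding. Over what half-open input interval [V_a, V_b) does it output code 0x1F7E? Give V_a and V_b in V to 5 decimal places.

LSB = 2.048/2^13 = 250.00 µV.
Code 0x1F7E = 8062 decimal.
V_a = V_low + 8062·LSB = 0.9915 V; V_b = V_low + 8063·LSB = 0.99175 V.

[0.99150 V, 0.99175 V)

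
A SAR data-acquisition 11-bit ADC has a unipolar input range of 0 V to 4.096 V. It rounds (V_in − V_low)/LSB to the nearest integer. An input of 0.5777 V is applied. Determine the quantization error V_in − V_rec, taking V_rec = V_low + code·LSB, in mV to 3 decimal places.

LSB = 4.096/2^11 = 2.000 mV.
(0.5777 − 0)/0.002 = 288.8500; round gives code 289.
Reconstructed: 0.578 V.
Difference: -0.0003 V → -0.300 mV.

-0.300 mV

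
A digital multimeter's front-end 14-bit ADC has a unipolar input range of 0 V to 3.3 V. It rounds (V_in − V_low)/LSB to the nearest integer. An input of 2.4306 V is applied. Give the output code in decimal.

code 12068

Full-scale span = 3.3 V; LSB = 3.3/2^14 = 201.42 µV.
(2.4306 − 0) / 0.000201416 = 12067.561 LSBs.
So the output code is 12068.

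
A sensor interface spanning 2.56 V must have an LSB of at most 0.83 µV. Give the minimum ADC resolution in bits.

Number of steps required ≥ 2.56 V / 0.83 µV = 3084337.35.
Need 2^N ≥ 3084337.35; 2^21 = 2097152, 2^22 = 4194304.
Minimum N = 22.

22 bits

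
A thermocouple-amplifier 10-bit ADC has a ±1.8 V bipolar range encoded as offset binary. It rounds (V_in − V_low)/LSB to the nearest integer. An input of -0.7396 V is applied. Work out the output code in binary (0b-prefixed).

code 0b100101110 (decimal 302)

LSB = 3.6 V / 1024 = 3.516 mV.
Input sits at 301.625 steps above V_low.
round(301.625) = 302.
In binary (0b-prefixed): 0b100101110.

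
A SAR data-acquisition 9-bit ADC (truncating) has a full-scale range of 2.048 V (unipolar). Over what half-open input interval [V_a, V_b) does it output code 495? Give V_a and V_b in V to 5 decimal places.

LSB = 2.048/2^9 = 4.000 mV.
V_a = V_low + 495·LSB = 1.98 V; V_b = V_low + 496·LSB = 1.984 V.

[1.98000 V, 1.98400 V)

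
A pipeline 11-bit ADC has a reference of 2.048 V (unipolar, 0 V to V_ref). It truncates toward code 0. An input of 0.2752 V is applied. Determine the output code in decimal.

LSB = 2.048 V / 2048 = 1.000 mV.
(0.2752 − 0) / 0.001 = 275.200 LSBs.
⌊·⌋(275.200) = 275.

code 275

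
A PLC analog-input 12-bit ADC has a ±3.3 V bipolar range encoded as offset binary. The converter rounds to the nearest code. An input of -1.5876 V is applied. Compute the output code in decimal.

code 1063

With 4096 levels over 6.6 V, one step is 1.611 mV.
(V_in − V_low)/LSB = (-1.5876 − (−3.3)) / 0.00161133 = 1062.726.
So the output code is 1063.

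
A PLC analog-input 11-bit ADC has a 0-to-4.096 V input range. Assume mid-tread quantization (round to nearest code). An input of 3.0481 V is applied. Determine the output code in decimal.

code 1524

With 2048 levels over 4.096 V, one step is 2.000 mV.
Input sits at 1524.050 steps above V_low.
So the output code is 1524.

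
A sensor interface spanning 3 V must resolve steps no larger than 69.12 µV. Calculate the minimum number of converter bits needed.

Number of steps required ≥ 3 V / 69.12 µV = 43402.78.
Need 2^N ≥ 43402.78; 2^15 = 32768, 2^16 = 65536.
Minimum N = 16.

16 bits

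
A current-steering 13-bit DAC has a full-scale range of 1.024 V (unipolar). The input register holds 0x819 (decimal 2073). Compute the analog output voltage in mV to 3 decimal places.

LSB = 1.024 V / 2^13 = 125.00 µV.
Code 0x819 = 2073 decimal.
V_out = 0 + 2073 × 0.000125 V = 0.259125 V.
= 259.125 mV.

259.125 mV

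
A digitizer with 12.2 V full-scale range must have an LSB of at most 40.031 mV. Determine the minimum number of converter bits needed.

9 bits

Number of steps required ≥ 12.2 V / 40.031 mV = 304.76.
Need 2^N ≥ 304.76; 2^8 = 256, 2^9 = 512.
Minimum N = 9.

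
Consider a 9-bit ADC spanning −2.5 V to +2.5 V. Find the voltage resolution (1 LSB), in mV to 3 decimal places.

Full-scale span = 5 V.
LSB = 5 / 2^9 = 5 / 512 = 0.00976562 V = 9.766 mV.

9.766 mV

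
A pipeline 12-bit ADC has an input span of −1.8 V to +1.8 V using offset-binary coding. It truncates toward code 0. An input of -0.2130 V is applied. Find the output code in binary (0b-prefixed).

With 4096 levels over 3.6 V, one step is 0.879 mV.
(V_in − V_low)/LSB = (-0.2130 − (−1.8)) / 0.000878906 = 1805.653.
⌊·⌋(1805.653) = 1805.
In binary (0b-prefixed): 0b11100001101.

code 0b11100001101 (decimal 1805)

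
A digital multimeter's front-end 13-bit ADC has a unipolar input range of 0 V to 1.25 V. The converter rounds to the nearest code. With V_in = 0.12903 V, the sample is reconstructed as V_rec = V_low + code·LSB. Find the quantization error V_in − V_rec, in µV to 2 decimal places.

One LSB is 1.25 V / 8192 = 152.59 µV.
(0.12903 − 0)/0.000152588 = 845.6110; round gives code 846.
V_rec = 0 + 846·0.000152588 = 0.12908936 V.
V_in − V_rec = -5.93555e-05 V = -59.36 µV.

-59.36 µV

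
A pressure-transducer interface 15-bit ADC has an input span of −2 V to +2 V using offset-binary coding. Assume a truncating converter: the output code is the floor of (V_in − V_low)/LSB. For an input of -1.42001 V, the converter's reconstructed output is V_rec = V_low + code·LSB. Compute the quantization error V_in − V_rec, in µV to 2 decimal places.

33.95 µV

Step size: 4 V ÷ 2^15 = 122.07 µV.
(V_in − V_low)/LSB = (-1.42001 − (−2))/0.00012207 = 4751.2781 → code 4751 (floor).
Code 4751 maps back to (−2) + 4751×0.00012207 V = -1.4200439 V.
Error = -1.42001 − (−1.4200439) = 3.39453e-05 V = 33.95 µV.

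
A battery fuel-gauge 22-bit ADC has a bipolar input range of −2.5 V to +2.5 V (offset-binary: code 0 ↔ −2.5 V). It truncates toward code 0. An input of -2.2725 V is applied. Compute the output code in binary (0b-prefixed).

With 4194304 levels over 5 V, one step is 1.19 µV.
(V_in − V_low)/LSB = (-2.2725 − (−2.5)) / 1.19209e-06 = 190840.832.
So the output code is 190840.
In binary (0b-prefixed): 0b101110100101111000.

code 0b101110100101111000 (decimal 190840)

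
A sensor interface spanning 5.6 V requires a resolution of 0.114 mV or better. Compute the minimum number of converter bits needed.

16 bits

Number of steps required ≥ 5.6 V / 0.114 mV = 49122.81.
Need 2^N ≥ 49122.81; 2^15 = 32768, 2^16 = 65536.
Minimum N = 16.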